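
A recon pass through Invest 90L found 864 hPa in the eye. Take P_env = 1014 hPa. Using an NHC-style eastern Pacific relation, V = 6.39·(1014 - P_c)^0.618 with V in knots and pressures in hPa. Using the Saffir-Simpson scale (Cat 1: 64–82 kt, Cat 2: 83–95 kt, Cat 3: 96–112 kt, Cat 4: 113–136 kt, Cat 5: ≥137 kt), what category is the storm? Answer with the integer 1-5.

5

ΔP = 1014 − 864 = 150 hPa.
V ≈ 6.39 × 150^0.618 = 6.39 × 22.12 ≈ 141 kt.
141 kt falls in the Category 5 band.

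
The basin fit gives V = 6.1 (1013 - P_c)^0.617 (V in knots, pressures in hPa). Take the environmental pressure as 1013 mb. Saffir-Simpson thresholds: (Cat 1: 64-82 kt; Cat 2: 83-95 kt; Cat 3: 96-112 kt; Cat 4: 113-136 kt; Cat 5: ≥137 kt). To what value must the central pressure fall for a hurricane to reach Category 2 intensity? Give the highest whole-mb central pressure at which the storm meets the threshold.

Category 2 begins at V = 83 kt.
Required ΔP = (83/6.1)^(1/0.617) = 13.607^1.621 ≈ 68.79 mb.
P_c ≤ 1013 − 68.79 = 944.21, so the highest integer P_c is 944 mb.

944 mb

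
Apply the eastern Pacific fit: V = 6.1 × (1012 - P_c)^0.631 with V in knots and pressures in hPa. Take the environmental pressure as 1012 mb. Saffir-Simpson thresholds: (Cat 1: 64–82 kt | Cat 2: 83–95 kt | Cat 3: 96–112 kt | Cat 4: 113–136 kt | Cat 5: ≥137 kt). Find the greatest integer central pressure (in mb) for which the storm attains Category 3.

933 mb

Category 3 begins at V = 96 kt.
Required ΔP = (96/6.1)^(1/0.631) = 15.738^1.585 ≈ 78.87 mb.
P_c ≤ 1012 − 78.87 = 933.13, so the highest integer P_c is 933 mb.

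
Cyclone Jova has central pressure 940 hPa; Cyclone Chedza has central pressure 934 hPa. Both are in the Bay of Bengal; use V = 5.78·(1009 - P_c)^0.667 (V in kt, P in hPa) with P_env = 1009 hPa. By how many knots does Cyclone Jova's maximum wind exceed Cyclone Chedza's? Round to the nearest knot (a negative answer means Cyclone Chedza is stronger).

Cyclone Jova: ΔP = 69; V ≈ 5.78 × 69^0.667 ≈ 97.37 kt.
Cyclone Chedza: ΔP = 75; V ≈ 5.78 × 75^0.667 ≈ 102.94 kt.
Difference ≈ 97.37 − 102.94 = -5.57 → -6 kt.

-6 kt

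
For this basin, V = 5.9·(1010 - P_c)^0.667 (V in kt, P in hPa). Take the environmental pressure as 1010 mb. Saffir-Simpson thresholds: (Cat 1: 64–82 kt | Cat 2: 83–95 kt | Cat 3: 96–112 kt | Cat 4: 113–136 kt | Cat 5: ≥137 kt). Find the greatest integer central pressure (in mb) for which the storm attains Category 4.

926 mb

Category 4 begins at V = 113 kt.
Required ΔP = (113/5.9)^(1/0.667) = 19.153^1.499 ≈ 83.63 mb.
P_c ≤ 1010 − 83.63 = 926.37, so the highest integer P_c is 926 mb.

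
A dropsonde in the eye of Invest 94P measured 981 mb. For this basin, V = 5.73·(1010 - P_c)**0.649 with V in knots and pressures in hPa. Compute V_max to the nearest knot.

51 kt

ΔP = 1010 − 981 = 29 mb.
29^0.649 ≈ 8.894.
V ≈ 5.73 × 8.894 ≈ 51.0 kt.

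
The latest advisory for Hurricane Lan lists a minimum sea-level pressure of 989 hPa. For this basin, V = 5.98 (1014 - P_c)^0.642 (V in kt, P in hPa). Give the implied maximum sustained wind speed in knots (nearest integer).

ΔP = 1014 − 989 = 25 hPa.
25^0.642 ≈ 7.897.
V ≈ 5.98 × 7.897 ≈ 47.2 kt.

47 kt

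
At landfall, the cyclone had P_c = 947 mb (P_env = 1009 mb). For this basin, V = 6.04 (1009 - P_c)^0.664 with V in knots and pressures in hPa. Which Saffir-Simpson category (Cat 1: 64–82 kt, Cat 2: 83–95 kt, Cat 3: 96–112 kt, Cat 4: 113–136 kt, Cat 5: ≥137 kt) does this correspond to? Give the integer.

2

ΔP = 1009 − 947 = 62 mb.
V ≈ 6.04 × 62^0.664 = 6.04 × 15.49 ≈ 94 kt.
94 kt falls in the Category 2 band.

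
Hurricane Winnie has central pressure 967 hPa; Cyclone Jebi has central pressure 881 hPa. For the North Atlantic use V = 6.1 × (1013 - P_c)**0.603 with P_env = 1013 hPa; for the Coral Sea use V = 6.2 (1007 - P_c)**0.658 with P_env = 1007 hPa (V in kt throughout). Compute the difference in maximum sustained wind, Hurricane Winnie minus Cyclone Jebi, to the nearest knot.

-88 kt

Hurricane Winnie: ΔP = 46; V ≈ 6.1 × 46^0.603 ≈ 61.37 kt.
Cyclone Jebi: ΔP = 126; V ≈ 6.2 × 126^0.658 ≈ 149.43 kt.
Difference ≈ 61.37 − 149.43 = -88.06 → -88 kt.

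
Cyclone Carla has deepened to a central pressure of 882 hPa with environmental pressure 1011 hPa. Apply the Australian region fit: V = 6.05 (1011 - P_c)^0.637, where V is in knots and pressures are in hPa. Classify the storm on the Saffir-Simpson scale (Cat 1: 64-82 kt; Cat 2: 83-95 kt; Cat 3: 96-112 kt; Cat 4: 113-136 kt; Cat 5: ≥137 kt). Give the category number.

4

ΔP = 1011 − 882 = 129 hPa.
V ≈ 6.05 × 129^0.637 = 6.05 × 22.10 ≈ 134 kt.
134 kt falls in the Category 4 band.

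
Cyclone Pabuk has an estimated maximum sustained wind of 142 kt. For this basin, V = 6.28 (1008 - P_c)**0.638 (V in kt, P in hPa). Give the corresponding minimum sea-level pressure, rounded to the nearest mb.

875 mb

ΔP = (V / 6.28)^(1/0.638) = (142/6.28)^1.567.
142/6.28 = 22.611; 22.611^1.567 ≈ 132.67 mb.
P_c = 1008 − 132.67 = 875.33 ≈ 875 mb.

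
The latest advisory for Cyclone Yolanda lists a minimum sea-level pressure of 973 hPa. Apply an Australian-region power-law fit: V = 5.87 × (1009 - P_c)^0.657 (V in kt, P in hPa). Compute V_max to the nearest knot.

62 kt

ΔP = 1009 − 973 = 36 hPa.
36^0.657 ≈ 10.532.
V ≈ 5.87 × 10.532 ≈ 61.8 kt.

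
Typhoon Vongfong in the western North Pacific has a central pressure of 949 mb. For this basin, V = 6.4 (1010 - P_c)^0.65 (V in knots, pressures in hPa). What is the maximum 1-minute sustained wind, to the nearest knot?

93 kt

ΔP = 1010 − 949 = 61 mb.
61^0.65 ≈ 14.470.
V ≈ 6.4 × 14.470 ≈ 92.6 kt.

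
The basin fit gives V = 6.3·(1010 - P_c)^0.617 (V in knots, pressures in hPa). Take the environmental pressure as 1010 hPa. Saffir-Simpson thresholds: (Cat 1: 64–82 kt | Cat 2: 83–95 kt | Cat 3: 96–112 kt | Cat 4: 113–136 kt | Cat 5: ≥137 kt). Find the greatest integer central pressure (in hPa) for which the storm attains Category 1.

Category 1 begins at V = 64 kt.
Required ΔP = (64/6.3)^(1/0.617) = 10.159^1.621 ≈ 42.84 hPa.
P_c ≤ 1010 − 42.84 = 967.16, so the highest integer P_c is 967 hPa.

967 hPa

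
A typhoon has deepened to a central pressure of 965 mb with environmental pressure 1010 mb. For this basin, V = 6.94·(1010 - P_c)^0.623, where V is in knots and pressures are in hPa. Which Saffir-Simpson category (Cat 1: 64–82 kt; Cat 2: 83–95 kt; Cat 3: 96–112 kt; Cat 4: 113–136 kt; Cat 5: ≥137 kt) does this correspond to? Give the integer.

ΔP = 1010 − 965 = 45 mb.
V ≈ 6.94 × 45^0.623 = 6.94 × 10.71 ≈ 74 kt.
74 kt falls in the Category 1 band.

1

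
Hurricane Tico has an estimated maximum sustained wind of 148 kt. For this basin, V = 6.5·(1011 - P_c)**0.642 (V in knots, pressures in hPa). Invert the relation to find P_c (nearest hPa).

881 hPa

ΔP = (V / 6.5)^(1/0.642) = (148/6.5)^1.558.
148/6.5 = 22.769; 22.769^1.558 ≈ 130.09 hPa.
P_c = 1011 − 130.09 = 880.91 ≈ 881 hPa.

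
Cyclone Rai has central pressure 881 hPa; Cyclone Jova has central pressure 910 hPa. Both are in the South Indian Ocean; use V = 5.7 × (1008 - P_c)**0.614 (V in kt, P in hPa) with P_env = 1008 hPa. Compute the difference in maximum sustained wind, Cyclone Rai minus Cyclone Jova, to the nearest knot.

Cyclone Rai: ΔP = 127; V ≈ 5.7 × 127^0.614 ≈ 111.59 kt.
Cyclone Jova: ΔP = 98; V ≈ 5.7 × 98^0.614 ≈ 95.17 kt.
Difference ≈ 111.59 − 95.17 = 16.42 → 16 kt.

16 kt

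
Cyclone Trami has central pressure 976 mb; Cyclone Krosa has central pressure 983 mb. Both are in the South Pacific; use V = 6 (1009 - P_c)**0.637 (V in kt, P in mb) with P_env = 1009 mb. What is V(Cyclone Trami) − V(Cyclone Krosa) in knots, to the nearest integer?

8 kt

Cyclone Trami: ΔP = 33; V ≈ 6 × 33^0.637 ≈ 55.65 kt.
Cyclone Krosa: ΔP = 26; V ≈ 6 × 26^0.637 ≈ 47.81 kt.
Difference ≈ 55.65 − 47.81 = 7.84 → 8 kt.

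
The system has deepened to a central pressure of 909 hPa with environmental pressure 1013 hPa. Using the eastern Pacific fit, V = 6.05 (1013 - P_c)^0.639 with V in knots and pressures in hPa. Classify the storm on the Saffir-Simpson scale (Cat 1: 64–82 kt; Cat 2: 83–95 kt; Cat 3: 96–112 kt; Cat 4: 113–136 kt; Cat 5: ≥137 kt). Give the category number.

4

ΔP = 1013 − 909 = 104 hPa.
V ≈ 6.05 × 104^0.639 = 6.05 × 19.45 ≈ 118 kt.
118 kt falls in the Category 4 band.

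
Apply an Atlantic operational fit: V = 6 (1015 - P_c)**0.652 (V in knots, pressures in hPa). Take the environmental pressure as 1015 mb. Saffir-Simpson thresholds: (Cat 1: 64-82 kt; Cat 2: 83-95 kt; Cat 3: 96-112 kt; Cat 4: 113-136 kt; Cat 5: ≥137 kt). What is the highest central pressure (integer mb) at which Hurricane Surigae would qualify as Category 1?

977 mb

Category 1 begins at V = 64 kt.
Required ΔP = (64/6)^(1/0.652) = 10.667^1.534 ≈ 37.73 mb.
P_c ≤ 1015 − 37.73 = 977.27, so the highest integer P_c is 977 mb.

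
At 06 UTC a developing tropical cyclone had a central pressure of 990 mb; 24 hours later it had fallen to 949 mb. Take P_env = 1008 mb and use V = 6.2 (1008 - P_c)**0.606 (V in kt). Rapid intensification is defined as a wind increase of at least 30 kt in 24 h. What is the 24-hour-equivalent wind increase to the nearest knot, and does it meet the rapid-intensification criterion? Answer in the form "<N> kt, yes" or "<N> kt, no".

38 kt, yes

V₁: ΔP = 18, V ≈ 6.2 × 18^0.606 ≈ 35.73 kt.
V₂: ΔP = 59, V ≈ 6.2 × 59^0.606 ≈ 73.37 kt.
ΔV over 24 h = 37.64 kt → 24 h equivalent = 37.64 × 24/24 ≈ 37.64 kt.
38 kt ≥ 30 kt ⇒ rapid intensification.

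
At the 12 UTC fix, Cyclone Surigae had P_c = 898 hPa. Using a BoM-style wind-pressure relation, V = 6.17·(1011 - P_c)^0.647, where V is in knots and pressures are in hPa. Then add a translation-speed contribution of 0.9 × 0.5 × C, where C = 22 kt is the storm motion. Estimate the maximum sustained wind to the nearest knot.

141 kt

ΔP = 1011 − 898 = 113 hPa.
113^0.647 ≈ 21.298.
V ≈ 6.17 × 21.298 ≈ 131.4 kt.
Translation term: 0.9 × 0.5 × 22 = 9.9 kt.
Corrected V ≈ 141.3 kt → 141 kt.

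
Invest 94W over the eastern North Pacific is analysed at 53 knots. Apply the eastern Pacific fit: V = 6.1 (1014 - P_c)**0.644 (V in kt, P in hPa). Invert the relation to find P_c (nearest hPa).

ΔP = (V / 6.1)^(1/0.644) = (53/6.1)^1.553.
53/6.1 = 8.689; 8.689^1.553 ≈ 28.71 hPa.
P_c = 1014 − 28.71 = 985.29 ≈ 985 hPa.

985 hPa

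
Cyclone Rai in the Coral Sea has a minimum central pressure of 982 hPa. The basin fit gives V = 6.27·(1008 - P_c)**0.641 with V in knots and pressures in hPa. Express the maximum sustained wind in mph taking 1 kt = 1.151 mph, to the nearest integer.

ΔP = 1008 − 982 = 26 hPa.
V ≈ 6.27 × 26^0.641 = 6.27 × 8.072 ≈ 50.613 kt.
50.613 × 1.151 ≈ 58.26 mph → 58 mph.

58 mph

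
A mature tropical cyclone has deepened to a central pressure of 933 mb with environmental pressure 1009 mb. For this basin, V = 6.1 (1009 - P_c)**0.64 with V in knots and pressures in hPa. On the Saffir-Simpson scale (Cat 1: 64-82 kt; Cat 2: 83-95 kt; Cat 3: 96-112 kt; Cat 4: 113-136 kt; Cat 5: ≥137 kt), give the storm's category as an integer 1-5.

3

ΔP = 1009 − 933 = 76 mb.
V ≈ 6.1 × 76^0.64 = 6.1 × 15.99 ≈ 98 kt.
98 kt falls in the Category 3 band.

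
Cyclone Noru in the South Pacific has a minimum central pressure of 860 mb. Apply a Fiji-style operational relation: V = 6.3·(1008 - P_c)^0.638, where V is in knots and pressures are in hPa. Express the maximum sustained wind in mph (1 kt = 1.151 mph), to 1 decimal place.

ΔP = 1008 − 860 = 148 mb.
V ≈ 6.3 × 148^0.638 = 6.3 × 24.245 ≈ 152.745 kt.
152.745 × 1.151 ≈ 175.81 mph → 175.8 mph.

175.8 mph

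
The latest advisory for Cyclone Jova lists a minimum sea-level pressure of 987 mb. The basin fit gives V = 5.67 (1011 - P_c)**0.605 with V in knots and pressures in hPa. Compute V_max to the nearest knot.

39 kt

ΔP = 1011 − 987 = 24 mb.
24^0.605 ≈ 6.840.
V ≈ 5.67 × 6.840 ≈ 38.8 kt.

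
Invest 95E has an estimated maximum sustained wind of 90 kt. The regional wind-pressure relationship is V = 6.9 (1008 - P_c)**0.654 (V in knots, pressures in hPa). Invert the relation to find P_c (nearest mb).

957 mb

ΔP = (V / 6.9)^(1/0.654) = (90/6.9)^1.529.
90/6.9 = 13.043; 13.043^1.529 ≈ 50.76 mb.
P_c = 1008 − 50.76 = 957.24 ≈ 957 mb.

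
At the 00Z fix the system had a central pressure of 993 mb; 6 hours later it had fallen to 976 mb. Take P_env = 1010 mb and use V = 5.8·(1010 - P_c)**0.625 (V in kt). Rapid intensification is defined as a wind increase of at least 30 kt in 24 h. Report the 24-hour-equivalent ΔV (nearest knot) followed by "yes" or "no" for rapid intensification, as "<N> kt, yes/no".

V₁: ΔP = 17, V ≈ 5.8 × 17^0.625 ≈ 34.08 kt.
V₂: ΔP = 34, V ≈ 5.8 × 34^0.625 ≈ 52.55 kt.
ΔV over 6 h = 18.47 kt → 24 h equivalent = 18.47 × 24/6 ≈ 73.88 kt.
74 kt ≥ 30 kt ⇒ rapid intensification.

74 kt, yes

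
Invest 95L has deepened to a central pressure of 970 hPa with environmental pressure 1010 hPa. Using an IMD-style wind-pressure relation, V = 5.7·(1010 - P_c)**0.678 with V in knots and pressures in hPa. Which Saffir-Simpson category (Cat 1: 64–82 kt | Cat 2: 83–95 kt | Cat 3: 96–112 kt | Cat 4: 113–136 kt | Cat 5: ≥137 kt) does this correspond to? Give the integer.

ΔP = 1010 − 970 = 40 hPa.
V ≈ 5.7 × 40^0.678 = 5.7 × 12.20 ≈ 70 kt.
70 kt falls in the Category 1 band.

1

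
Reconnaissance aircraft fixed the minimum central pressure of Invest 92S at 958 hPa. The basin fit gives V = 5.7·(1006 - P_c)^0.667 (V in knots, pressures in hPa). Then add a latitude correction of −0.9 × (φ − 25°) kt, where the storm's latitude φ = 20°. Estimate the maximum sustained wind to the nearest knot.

80 kt

ΔP = 1006 − 958 = 48 hPa.
48^0.667 ≈ 13.225.
V ≈ 5.7 × 13.225 ≈ 75.4 kt.
Latitude correction: −0.9 × (20 − 25) = 4.5 kt.
Corrected V ≈ 79.9 kt → 80 kt.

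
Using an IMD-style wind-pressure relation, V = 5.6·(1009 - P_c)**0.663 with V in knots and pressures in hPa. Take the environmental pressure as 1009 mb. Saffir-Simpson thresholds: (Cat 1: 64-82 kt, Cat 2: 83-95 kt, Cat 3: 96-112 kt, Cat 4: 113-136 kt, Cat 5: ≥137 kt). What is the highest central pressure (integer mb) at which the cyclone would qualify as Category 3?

Category 3 begins at V = 96 kt.
Required ΔP = (96/5.6)^(1/0.663) = 17.143^1.508 ≈ 72.67 mb.
P_c ≤ 1009 − 72.67 = 936.33, so the highest integer P_c is 936 mb.

936 mb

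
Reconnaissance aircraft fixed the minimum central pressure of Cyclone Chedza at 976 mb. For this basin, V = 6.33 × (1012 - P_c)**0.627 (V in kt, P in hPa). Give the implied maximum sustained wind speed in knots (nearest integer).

ΔP = 1012 − 976 = 36 mb.
36^0.627 ≈ 9.458.
V ≈ 6.33 × 9.458 ≈ 59.9 kt.

60 kt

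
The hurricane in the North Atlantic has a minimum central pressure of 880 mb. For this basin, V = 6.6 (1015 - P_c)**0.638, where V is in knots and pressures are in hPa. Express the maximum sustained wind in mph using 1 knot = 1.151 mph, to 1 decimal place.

173.7 mph

ΔP = 1015 − 880 = 135 mb.
V ≈ 6.6 × 135^0.638 = 6.6 × 22.864 ≈ 150.903 kt.
150.903 × 1.151 ≈ 173.69 mph → 173.7 mph.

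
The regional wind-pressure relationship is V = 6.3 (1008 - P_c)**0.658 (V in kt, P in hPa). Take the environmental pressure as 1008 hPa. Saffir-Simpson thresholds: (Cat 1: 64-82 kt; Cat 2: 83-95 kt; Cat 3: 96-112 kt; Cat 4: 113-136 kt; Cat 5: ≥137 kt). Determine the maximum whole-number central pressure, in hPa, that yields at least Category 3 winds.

Category 3 begins at V = 96 kt.
Required ΔP = (96/6.3)^(1/0.658) = 15.238^1.520 ≈ 62.77 hPa.
P_c ≤ 1008 − 62.77 = 945.23, so the highest integer P_c is 945 hPa.

945 hPa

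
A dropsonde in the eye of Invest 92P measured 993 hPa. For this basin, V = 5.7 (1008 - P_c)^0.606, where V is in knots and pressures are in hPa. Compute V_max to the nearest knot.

29 kt

ΔP = 1008 − 993 = 15 hPa.
15^0.606 ≈ 5.161.
V ≈ 5.7 × 5.161 ≈ 29.4 kt.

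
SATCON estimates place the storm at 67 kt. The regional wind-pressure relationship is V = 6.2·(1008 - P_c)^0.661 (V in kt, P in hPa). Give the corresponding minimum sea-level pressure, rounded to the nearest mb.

971 mb

ΔP = (V / 6.2)^(1/0.661) = (67/6.2)^1.513.
67/6.2 = 10.806; 10.806^1.513 ≈ 36.63 mb.
P_c = 1008 − 36.63 = 971.37 ≈ 971 mb.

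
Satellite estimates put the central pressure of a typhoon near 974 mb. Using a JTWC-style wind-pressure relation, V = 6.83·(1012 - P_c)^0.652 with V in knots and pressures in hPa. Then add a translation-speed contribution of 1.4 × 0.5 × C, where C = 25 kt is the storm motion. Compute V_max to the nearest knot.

91 kt

ΔP = 1012 − 974 = 38 mb.
38^0.652 ≈ 10.716.
V ≈ 6.83 × 10.716 ≈ 73.2 kt.
Translation term: 1.4 × 0.5 × 25 = 17.5 kt.
Corrected V ≈ 90.7 kt → 91 kt.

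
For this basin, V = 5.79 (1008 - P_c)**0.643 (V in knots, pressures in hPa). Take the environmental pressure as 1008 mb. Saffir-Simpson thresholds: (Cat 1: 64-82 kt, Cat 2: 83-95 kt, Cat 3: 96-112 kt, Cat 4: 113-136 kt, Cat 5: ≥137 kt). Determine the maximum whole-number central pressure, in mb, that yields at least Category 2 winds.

945 mb

Category 2 begins at V = 83 kt.
Required ΔP = (83/5.79)^(1/0.643) = 14.335^1.555 ≈ 62.87 mb.
P_c ≤ 1008 − 62.87 = 945.13, so the highest integer P_c is 945 mb.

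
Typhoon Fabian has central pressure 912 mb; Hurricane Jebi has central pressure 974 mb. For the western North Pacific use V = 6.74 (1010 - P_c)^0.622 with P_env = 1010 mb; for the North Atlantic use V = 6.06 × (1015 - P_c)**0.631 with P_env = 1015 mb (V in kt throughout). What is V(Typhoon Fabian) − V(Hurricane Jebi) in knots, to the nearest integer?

Typhoon Fabian: ΔP = 98; V ≈ 6.74 × 98^0.622 ≈ 116.74 kt.
Hurricane Jebi: ΔP = 41; V ≈ 6.06 × 41^0.631 ≈ 63.12 kt.
Difference ≈ 116.74 − 63.12 = 53.62 → 54 kt.

54 kt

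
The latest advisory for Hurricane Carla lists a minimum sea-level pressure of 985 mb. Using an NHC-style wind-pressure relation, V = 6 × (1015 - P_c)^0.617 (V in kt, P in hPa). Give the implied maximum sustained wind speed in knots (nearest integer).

ΔP = 1015 − 985 = 30 mb.
30^0.617 ≈ 8.154.
V ≈ 6 × 8.154 ≈ 48.9 kt.

49 kt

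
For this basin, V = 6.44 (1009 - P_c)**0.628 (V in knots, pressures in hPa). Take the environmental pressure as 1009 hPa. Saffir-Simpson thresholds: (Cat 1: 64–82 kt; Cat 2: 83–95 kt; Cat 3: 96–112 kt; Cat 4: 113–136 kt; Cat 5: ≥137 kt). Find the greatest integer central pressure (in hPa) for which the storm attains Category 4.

913 hPa

Category 4 begins at V = 113 kt.
Required ΔP = (113/6.44)^(1/0.628) = 17.547^1.592 ≈ 95.76 hPa.
P_c ≤ 1009 − 95.76 = 913.24, so the highest integer P_c is 913 hPa.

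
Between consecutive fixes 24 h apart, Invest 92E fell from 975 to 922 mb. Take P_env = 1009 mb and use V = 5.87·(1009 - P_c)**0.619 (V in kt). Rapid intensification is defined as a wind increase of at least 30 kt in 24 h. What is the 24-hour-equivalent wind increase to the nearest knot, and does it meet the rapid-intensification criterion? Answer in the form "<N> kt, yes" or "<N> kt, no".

41 kt, yes

V₁: ΔP = 34, V ≈ 5.87 × 34^0.619 ≈ 52.07 kt.
V₂: ΔP = 87, V ≈ 5.87 × 87^0.619 ≈ 93.15 kt.
ΔV over 24 h = 41.08 kt → 24 h equivalent = 41.08 × 24/24 ≈ 41.08 kt.
41 kt ≥ 30 kt ⇒ rapid intensification.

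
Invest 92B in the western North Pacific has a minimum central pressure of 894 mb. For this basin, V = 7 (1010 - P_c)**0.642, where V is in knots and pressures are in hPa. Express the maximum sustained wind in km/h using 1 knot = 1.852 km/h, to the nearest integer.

274 km/h

ΔP = 1010 − 894 = 116 mb.
V ≈ 7 × 116^0.642 = 7 × 21.153 ≈ 148.074 kt.
148.074 × 1.852 ≈ 274.23 km/h → 274 km/h.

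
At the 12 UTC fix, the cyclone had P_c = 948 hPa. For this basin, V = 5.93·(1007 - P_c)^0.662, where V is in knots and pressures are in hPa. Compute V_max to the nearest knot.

88 kt

ΔP = 1007 − 948 = 59 hPa.
59^0.662 ≈ 14.870.
V ≈ 5.93 × 14.870 ≈ 88.2 kt.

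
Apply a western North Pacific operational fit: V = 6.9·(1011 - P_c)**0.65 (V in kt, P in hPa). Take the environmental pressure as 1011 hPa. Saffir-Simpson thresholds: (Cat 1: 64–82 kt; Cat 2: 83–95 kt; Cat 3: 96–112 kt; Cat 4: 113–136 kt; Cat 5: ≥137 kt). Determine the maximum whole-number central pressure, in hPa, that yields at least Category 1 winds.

980 hPa

Category 1 begins at V = 64 kt.
Required ΔP = (64/6.9)^(1/0.65) = 9.275^1.538 ≈ 30.78 hPa.
P_c ≤ 1011 − 30.78 = 980.22, so the highest integer P_c is 980 hPa.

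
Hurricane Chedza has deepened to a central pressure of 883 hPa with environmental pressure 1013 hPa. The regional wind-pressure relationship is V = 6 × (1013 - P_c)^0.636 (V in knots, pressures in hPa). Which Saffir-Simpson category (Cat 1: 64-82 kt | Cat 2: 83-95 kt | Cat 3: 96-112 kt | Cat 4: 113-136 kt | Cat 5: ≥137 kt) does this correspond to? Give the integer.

ΔP = 1013 − 883 = 130 hPa.
V ≈ 6 × 130^0.636 = 6 × 22.10 ≈ 133 kt.
133 kt falls in the Category 4 band.

4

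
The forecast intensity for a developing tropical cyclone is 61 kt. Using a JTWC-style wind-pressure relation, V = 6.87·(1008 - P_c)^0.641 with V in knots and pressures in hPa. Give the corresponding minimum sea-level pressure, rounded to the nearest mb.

ΔP = (V / 6.87)^(1/0.641) = (61/6.87)^1.560.
61/6.87 = 8.879; 8.879^1.560 ≈ 30.17 mb.
P_c = 1008 − 30.17 = 977.83 ≈ 978 mb.

978 mb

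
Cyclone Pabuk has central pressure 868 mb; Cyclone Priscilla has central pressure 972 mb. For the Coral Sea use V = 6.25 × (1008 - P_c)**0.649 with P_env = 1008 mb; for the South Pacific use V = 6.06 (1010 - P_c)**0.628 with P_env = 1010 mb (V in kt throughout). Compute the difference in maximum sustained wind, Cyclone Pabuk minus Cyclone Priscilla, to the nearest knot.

Cyclone Pabuk: ΔP = 140; V ≈ 6.25 × 140^0.649 ≈ 154.42 kt.
Cyclone Priscilla: ΔP = 38; V ≈ 6.06 × 38^0.628 ≈ 59.51 kt.
Difference ≈ 154.42 − 59.51 = 94.91 → 95 kt.

95 kt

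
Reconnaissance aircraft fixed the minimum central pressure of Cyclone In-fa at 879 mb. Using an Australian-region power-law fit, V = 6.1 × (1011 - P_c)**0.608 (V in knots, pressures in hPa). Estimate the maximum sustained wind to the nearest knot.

119 kt

ΔP = 1011 − 879 = 132 mb.
132^0.608 ≈ 19.467.
V ≈ 6.1 × 19.467 ≈ 118.8 kt.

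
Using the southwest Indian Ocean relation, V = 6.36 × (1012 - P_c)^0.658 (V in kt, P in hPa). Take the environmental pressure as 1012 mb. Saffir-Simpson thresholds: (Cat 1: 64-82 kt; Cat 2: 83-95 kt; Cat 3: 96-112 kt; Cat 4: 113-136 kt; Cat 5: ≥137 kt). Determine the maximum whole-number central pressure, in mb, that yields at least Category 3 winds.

950 mb

Category 3 begins at V = 96 kt.
Required ΔP = (96/6.36)^(1/0.658) = 15.094^1.520 ≈ 61.87 mb.
P_c ≤ 1012 − 61.87 = 950.13, so the highest integer P_c is 950 mb.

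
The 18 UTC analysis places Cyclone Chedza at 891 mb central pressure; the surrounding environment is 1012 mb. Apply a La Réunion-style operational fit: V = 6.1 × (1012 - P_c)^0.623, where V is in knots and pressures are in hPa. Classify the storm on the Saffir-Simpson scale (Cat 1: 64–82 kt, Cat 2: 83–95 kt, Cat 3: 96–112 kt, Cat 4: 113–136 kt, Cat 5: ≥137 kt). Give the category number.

ΔP = 1012 − 891 = 121 mb.
V ≈ 6.1 × 121^0.623 = 6.1 × 19.84 ≈ 121 kt.
121 kt falls in the Category 4 band.

4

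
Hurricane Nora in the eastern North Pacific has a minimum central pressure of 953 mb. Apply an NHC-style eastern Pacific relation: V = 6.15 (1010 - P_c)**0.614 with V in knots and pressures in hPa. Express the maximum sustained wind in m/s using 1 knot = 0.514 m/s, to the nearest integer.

38 m/s

ΔP = 1010 − 953 = 57 mb.
V ≈ 6.15 × 57^0.614 = 6.15 × 11.970 ≈ 73.618 kt.
73.618 × 0.514 ≈ 37.84 m/s → 38 m/s.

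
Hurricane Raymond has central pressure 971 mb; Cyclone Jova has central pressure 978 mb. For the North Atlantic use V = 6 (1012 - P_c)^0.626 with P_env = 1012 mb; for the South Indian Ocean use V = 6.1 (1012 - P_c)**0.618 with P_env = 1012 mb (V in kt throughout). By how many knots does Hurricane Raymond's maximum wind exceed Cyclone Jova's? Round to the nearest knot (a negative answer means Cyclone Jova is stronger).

7 kt

Hurricane Raymond: ΔP = 41; V ≈ 6 × 41^0.626 ≈ 61.34 kt.
Cyclone Jova: ΔP = 34; V ≈ 6.1 × 34^0.618 ≈ 53.92 kt.
Difference ≈ 61.34 − 53.92 = 7.42 → 7 kt.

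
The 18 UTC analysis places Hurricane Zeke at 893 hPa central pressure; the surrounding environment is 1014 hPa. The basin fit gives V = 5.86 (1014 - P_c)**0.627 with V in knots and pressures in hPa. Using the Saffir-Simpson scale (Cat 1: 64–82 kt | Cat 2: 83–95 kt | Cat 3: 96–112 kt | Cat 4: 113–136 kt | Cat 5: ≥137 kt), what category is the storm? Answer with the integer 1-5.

4

ΔP = 1014 − 893 = 121 hPa.
V ≈ 5.86 × 121^0.627 = 5.86 × 20.23 ≈ 119 kt.
119 kt falls in the Category 4 band.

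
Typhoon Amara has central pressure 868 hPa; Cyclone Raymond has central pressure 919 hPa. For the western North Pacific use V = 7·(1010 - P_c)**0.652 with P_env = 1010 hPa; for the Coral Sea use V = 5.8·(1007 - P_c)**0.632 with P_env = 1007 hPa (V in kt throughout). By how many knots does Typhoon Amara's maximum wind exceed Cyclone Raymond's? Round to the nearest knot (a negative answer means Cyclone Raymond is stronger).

Typhoon Amara: ΔP = 142; V ≈ 7 × 142^0.652 ≈ 177.17 kt.
Cyclone Raymond: ΔP = 88; V ≈ 5.8 × 88^0.632 ≈ 98.25 kt.
Difference ≈ 177.17 − 98.25 = 78.92 → 79 kt.

79 kt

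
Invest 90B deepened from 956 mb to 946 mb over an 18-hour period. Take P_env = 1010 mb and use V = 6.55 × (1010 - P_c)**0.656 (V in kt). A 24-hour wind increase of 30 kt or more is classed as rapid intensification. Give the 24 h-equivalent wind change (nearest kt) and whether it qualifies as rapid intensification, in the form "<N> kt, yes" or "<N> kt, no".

14 kt, no

V₁: ΔP = 54, V ≈ 6.55 × 54^0.656 ≈ 89.68 kt.
V₂: ΔP = 64, V ≈ 6.55 × 64^0.656 ≈ 100.25 kt.
ΔV over 18 h = 10.57 kt → 24 h equivalent = 10.57 × 24/18 ≈ 14.09 kt.
14 kt < 30 kt ⇒ not rapid intensification.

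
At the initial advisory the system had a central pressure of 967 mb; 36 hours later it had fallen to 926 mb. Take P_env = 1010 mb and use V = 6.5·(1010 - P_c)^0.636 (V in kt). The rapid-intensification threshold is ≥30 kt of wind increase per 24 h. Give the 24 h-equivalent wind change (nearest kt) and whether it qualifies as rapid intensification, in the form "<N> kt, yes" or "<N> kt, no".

V₁: ΔP = 43, V ≈ 6.5 × 43^0.636 ≈ 71.09 kt.
V₂: ΔP = 84, V ≈ 6.5 × 84^0.636 ≈ 108.83 kt.
ΔV over 36 h = 37.74 kt → 24 h equivalent = 37.74 × 24/36 ≈ 25.16 kt.
25 kt < 30 kt ⇒ not rapid intensification.

25 kt, no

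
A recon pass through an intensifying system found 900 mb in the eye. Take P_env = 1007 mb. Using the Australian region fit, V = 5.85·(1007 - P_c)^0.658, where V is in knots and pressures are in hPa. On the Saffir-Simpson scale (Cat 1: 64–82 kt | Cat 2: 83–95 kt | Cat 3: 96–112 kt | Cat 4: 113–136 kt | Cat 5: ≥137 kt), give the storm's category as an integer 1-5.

4

ΔP = 1007 − 900 = 107 mb.
V ≈ 5.85 × 107^0.658 = 5.85 × 21.64 ≈ 127 kt.
127 kt falls in the Category 4 band.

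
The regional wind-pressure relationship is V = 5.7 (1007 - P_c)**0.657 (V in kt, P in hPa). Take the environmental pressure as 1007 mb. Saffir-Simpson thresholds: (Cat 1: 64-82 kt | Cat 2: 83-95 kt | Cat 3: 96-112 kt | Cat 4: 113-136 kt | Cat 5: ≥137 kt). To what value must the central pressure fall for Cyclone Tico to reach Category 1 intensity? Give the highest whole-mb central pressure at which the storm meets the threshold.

967 mb

Category 1 begins at V = 64 kt.
Required ΔP = (64/5.7)^(1/0.657) = 11.228^1.522 ≈ 39.69 mb.
P_c ≤ 1007 − 39.69 = 967.31, so the highest integer P_c is 967 mb.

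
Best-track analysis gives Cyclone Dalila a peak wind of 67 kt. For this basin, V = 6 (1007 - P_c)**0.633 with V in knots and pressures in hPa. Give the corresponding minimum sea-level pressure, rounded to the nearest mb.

ΔP = (V / 6)^(1/0.633) = (67/6)^1.580.
67/6 = 11.167; 11.167^1.580 ≈ 45.24 mb.
P_c = 1007 − 45.24 = 961.76 ≈ 962 mb.

962 mb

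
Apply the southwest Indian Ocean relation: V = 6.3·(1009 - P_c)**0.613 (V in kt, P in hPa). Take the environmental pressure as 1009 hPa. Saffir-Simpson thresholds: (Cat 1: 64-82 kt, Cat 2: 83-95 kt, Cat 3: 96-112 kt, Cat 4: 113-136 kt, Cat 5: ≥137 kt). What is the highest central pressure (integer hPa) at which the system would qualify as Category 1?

Category 1 begins at V = 64 kt.
Required ΔP = (64/6.3)^(1/0.613) = 10.159^1.631 ≈ 43.90 hPa.
P_c ≤ 1009 − 43.90 = 965.10, so the highest integer P_c is 965 hPa.

965 hPa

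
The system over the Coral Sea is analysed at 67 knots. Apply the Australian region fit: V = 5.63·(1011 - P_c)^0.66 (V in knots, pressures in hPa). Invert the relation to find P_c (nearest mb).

ΔP = (V / 5.63)^(1/0.66) = (67/5.63)^1.515.
67/5.63 = 11.901; 11.901^1.515 ≈ 42.62 mb.
P_c = 1011 − 42.62 = 968.38 ≈ 968 mb.

968 mb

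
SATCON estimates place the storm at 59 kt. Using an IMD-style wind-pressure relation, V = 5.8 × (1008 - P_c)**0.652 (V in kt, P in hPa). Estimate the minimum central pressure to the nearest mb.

ΔP = (V / 5.8)^(1/0.652) = (59/5.8)^1.534.
59/5.8 = 10.172; 10.172^1.534 ≈ 35.09 mb.
P_c = 1008 − 35.09 = 972.91 ≈ 973 mb.

973 mb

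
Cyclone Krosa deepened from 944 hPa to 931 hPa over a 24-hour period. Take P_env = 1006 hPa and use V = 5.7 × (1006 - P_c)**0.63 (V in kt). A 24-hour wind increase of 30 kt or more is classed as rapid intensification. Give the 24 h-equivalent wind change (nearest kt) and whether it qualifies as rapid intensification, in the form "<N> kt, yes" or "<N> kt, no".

10 kt, no

V₁: ΔP = 62, V ≈ 5.7 × 62^0.63 ≈ 76.75 kt.
V₂: ΔP = 75, V ≈ 5.7 × 75^0.63 ≈ 86.53 kt.
ΔV over 24 h = 9.78 kt → 24 h equivalent = 9.78 × 24/24 ≈ 9.78 kt.
10 kt < 30 kt ⇒ not rapid intensification.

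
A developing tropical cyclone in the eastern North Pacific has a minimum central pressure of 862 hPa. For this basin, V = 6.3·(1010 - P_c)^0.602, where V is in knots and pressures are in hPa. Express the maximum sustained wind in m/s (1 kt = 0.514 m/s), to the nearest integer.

66 m/s

ΔP = 1010 − 862 = 148 hPa.
V ≈ 6.3 × 148^0.602 = 6.3 × 20.253 ≈ 127.596 kt.
127.596 × 0.514 ≈ 65.58 m/s → 66 m/s.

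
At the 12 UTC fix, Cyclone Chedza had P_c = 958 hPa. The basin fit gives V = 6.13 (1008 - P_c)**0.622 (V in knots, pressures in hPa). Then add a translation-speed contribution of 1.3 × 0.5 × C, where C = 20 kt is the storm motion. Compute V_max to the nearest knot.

83 kt

ΔP = 1008 − 958 = 50 hPa.
50^0.622 ≈ 11.396.
V ≈ 6.13 × 11.396 ≈ 69.9 kt.
Translation term: 1.3 × 0.5 × 20 = 13 kt.
Corrected V ≈ 82.9 kt → 83 kt.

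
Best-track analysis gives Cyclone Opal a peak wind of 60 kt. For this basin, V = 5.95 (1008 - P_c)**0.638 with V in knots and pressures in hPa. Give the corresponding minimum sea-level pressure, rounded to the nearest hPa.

971 hPa

ΔP = (V / 5.95)^(1/0.638) = (60/5.95)^1.567.
60/5.95 = 10.084; 10.084^1.567 ≈ 37.42 hPa.
P_c = 1008 − 37.42 = 970.58 ≈ 971 hPa.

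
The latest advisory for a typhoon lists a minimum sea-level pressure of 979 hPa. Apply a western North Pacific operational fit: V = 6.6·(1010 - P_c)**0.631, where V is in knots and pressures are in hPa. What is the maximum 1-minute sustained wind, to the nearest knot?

58 kt

ΔP = 1010 − 979 = 31 hPa.
31^0.631 ≈ 8.731.
V ≈ 6.6 × 8.731 ≈ 57.6 kt.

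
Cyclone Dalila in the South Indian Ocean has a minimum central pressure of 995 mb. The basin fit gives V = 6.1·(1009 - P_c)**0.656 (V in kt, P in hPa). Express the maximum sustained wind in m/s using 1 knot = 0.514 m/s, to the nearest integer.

18 m/s

ΔP = 1009 − 995 = 14 mb.
V ≈ 6.1 × 14^0.656 = 6.1 × 5.648 ≈ 34.450 kt.
34.450 × 0.514 ≈ 17.71 m/s → 18 m/s.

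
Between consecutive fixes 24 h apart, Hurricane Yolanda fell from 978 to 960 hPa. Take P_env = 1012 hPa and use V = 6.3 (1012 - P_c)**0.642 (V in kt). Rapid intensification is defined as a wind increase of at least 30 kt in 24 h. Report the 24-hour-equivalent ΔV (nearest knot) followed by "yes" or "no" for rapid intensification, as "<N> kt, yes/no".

V₁: ΔP = 34, V ≈ 6.3 × 34^0.642 ≈ 60.61 kt.
V₂: ΔP = 52, V ≈ 6.3 × 52^0.642 ≈ 79.62 kt.
ΔV over 24 h = 19.01 kt → 24 h equivalent = 19.01 × 24/24 ≈ 19.01 kt.
19 kt < 30 kt ⇒ not rapid intensification.

19 kt, no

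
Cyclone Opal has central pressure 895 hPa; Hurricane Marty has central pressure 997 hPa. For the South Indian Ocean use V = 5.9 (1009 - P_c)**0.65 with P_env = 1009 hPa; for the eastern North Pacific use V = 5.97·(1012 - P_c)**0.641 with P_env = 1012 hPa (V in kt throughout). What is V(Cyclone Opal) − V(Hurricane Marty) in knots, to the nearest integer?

94 kt

Cyclone Opal: ΔP = 114; V ≈ 5.9 × 114^0.65 ≈ 128.19 kt.
Hurricane Marty: ΔP = 15; V ≈ 5.97 × 15^0.641 ≈ 33.87 kt.
Difference ≈ 128.19 − 33.87 = 94.32 → 94 kt.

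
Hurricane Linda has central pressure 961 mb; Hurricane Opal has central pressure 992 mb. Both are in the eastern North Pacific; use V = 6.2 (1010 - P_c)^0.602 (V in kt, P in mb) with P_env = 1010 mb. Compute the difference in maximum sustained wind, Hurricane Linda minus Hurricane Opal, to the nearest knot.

Hurricane Linda: ΔP = 49; V ≈ 6.2 × 49^0.602 ≈ 64.55 kt.
Hurricane Opal: ΔP = 18; V ≈ 6.2 × 18^0.602 ≈ 35.32 kt.
Difference ≈ 64.55 − 35.32 = 29.23 → 29 kt.

29 kt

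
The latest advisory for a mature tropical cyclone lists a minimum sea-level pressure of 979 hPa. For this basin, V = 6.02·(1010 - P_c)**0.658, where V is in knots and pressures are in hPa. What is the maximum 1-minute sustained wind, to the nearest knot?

ΔP = 1010 − 979 = 31 hPa.
31^0.658 ≈ 9.579.
V ≈ 6.02 × 9.579 ≈ 57.7 kt.

58 kt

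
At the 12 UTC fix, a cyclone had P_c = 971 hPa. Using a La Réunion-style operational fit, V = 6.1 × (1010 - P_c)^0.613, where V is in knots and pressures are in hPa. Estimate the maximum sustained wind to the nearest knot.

ΔP = 1010 − 971 = 39 hPa.
39^0.613 ≈ 9.448.
V ≈ 6.1 × 9.448 ≈ 57.6 kt.

58 kt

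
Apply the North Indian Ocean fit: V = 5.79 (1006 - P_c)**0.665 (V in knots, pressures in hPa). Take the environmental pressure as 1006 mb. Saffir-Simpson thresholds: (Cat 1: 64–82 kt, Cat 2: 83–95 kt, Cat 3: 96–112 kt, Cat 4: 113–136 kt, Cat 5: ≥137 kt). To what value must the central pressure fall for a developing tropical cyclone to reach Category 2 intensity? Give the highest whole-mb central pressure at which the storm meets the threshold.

Category 2 begins at V = 83 kt.
Required ΔP = (83/5.79)^(1/0.665) = 14.335^1.504 ≈ 54.82 mb.
P_c ≤ 1006 − 54.82 = 951.18, so the highest integer P_c is 951 mb.

951 mb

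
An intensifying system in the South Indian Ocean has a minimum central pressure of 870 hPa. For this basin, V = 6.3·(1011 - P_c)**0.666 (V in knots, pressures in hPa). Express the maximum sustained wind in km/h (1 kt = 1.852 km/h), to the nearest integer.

ΔP = 1011 − 870 = 141 hPa.
V ≈ 6.3 × 141^0.666 = 6.3 × 27.001 ≈ 170.106 kt.
170.106 × 1.852 ≈ 315.04 km/h → 315 km/h.

315 km/h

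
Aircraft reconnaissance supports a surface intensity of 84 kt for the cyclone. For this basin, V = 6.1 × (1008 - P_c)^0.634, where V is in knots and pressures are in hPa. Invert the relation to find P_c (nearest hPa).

ΔP = (V / 6.1)^(1/0.634) = (84/6.1)^1.577.
84/6.1 = 13.770; 13.770^1.577 ≈ 62.58 hPa.
P_c = 1008 − 62.58 = 945.42 ≈ 945 hPa.

945 hPa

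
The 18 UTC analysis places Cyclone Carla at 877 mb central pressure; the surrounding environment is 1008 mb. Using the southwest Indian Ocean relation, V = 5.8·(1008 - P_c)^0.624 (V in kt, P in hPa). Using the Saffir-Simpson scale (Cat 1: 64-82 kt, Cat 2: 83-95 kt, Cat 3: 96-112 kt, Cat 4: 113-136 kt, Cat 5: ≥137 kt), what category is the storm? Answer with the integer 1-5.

ΔP = 1008 − 877 = 131 mb.
V ≈ 5.8 × 131^0.624 = 5.8 × 20.95 ≈ 122 kt.
122 kt falls in the Category 4 band.

4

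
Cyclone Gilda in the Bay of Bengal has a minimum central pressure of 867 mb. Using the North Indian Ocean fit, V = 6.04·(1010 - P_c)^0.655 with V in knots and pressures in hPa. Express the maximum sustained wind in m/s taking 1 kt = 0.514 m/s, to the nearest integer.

ΔP = 1010 − 867 = 143 mb.
V ≈ 6.04 × 143^0.655 = 6.04 × 25.807 ≈ 155.877 kt.
155.877 × 0.514 ≈ 80.12 m/s → 80 m/s.

80 m/s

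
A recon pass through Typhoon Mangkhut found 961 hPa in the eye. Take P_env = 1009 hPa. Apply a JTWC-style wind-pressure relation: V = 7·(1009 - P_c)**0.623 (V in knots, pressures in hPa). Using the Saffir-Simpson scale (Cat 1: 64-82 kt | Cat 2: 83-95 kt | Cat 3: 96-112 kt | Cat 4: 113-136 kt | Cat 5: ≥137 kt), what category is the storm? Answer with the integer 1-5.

ΔP = 1009 − 961 = 48 hPa.
V ≈ 7 × 48^0.623 = 7 × 11.15 ≈ 78 kt.
78 kt falls in the Category 1 band.

1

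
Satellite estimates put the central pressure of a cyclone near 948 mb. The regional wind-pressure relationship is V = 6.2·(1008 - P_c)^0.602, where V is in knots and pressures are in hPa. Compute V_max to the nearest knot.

73 kt

ΔP = 1008 − 948 = 60 mb.
60^0.602 ≈ 11.761.
V ≈ 6.2 × 11.761 ≈ 72.9 kt.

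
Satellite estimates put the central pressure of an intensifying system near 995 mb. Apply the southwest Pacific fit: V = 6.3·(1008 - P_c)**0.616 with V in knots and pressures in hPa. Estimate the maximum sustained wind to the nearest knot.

31 kt

ΔP = 1008 − 995 = 13 mb.
13^0.616 ≈ 4.855.
V ≈ 6.3 × 4.855 ≈ 30.6 kt.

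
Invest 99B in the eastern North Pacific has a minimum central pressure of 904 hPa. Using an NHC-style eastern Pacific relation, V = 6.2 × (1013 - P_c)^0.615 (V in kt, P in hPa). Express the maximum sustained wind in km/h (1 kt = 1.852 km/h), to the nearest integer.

206 km/h

ΔP = 1013 − 904 = 109 hPa.
V ≈ 6.2 × 109^0.615 = 6.2 × 17.907 ≈ 111.022 kt.
111.022 × 1.852 ≈ 205.61 km/h → 206 km/h.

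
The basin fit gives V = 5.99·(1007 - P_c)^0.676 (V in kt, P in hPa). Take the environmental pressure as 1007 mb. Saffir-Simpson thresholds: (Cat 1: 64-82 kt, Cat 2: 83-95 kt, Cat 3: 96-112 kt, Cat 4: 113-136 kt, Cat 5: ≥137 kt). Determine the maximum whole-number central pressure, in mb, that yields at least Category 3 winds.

Category 3 begins at V = 96 kt.
Required ΔP = (96/5.99)^(1/0.676) = 16.027^1.479 ≈ 60.58 mb.
P_c ≤ 1007 − 60.58 = 946.42, so the highest integer P_c is 946 mb.

946 mb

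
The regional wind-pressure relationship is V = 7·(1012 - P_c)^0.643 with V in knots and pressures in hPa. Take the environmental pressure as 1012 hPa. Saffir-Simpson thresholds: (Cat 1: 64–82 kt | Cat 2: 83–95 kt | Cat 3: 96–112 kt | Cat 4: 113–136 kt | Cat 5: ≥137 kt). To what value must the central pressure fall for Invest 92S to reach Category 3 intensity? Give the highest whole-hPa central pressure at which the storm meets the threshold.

Category 3 begins at V = 96 kt.
Required ΔP = (96/7)^(1/0.643) = 13.714^1.555 ≈ 58.69 hPa.
P_c ≤ 1012 − 58.69 = 953.31, so the highest integer P_c is 953 hPa.

953 hPa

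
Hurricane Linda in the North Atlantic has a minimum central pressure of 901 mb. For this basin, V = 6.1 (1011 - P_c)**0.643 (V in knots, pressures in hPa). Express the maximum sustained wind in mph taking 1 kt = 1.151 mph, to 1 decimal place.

144.2 mph

ΔP = 1011 − 901 = 110 mb.
V ≈ 6.1 × 110^0.643 = 6.1 × 20.541 ≈ 125.298 kt.
125.298 × 1.151 ≈ 144.22 mph → 144.2 mph.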